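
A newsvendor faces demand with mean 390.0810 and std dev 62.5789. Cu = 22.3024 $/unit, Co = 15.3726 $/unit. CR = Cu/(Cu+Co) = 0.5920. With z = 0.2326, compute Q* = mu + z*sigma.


CR = Cu/(Cu+Co) = 22.3024/(22.3024+15.3726) = 0.5920
z = 0.2326
Q* = 390.0810 + 0.2326 * 62.5789 = 404.6369

404.6369 units


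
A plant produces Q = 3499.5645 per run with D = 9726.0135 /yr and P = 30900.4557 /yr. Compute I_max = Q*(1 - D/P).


D/P = 0.3148
1 - D/P = 0.6852
I_max = 3499.5645 * 0.6852 = 2398.0658

2398.0658 units


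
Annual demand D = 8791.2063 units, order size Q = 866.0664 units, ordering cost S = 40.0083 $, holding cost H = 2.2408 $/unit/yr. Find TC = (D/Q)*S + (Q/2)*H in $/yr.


Ordering cost = D*S/Q = 406.1135
Holding cost = Q*H/2 = 970.3408
TC = 406.1135 + 970.3408 = 1376.4543

1376.4543 $/yr


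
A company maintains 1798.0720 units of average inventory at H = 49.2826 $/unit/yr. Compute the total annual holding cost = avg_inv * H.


Cost = 1798.0720 * 49.2826 = 88613.6631

88613.6631 $/yr


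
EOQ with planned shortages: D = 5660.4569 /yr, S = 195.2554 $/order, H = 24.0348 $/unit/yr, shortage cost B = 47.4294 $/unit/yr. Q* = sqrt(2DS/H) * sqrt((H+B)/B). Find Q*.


sqrt(2DS/H) = 303.2648
sqrt((H+B)/B) = 1.2275
Q* = 303.2648 * 1.2275 = 372.2567

372.2567 units


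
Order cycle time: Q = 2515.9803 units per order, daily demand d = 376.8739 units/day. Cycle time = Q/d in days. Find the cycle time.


Cycle = 2515.9803 / 376.8739 = 6.6759

6.6759 days


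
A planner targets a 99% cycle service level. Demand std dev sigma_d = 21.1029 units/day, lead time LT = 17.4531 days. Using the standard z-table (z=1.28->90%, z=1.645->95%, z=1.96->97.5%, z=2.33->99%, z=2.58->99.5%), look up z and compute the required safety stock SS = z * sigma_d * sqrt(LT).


From the table, SL = 99% corresponds to z = 2.33
sqrt(LT) = sqrt(17.4531) = 4.1777
SS = 2.33 * 21.1029 * 4.1777 = 205.4160

205.4160 units


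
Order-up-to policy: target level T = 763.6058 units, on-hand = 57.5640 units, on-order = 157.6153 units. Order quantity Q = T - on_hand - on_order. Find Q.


Inventory position = OH + OO = 57.5640 + 157.6153 = 215.1793
Q = 763.6058 - 215.1793 = 548.4265

548.4265 units


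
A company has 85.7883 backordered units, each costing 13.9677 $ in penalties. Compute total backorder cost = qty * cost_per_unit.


Total = 85.7883 * 13.9677 = 1198.2652

1198.2652 $


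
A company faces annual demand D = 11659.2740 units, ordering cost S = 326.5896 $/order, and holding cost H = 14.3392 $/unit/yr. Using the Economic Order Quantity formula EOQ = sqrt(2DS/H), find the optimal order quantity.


2*D*S = 2 * 11659.2740 * 326.5896 = 7615595.2639
2*D*S/H = 531103.2180
EOQ = sqrt(531103.2180) = 728.7683

728.7683 units


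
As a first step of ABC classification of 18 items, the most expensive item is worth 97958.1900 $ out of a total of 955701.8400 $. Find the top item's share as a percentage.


Top item = 97958.1900
Total = 955701.8400
Percentage = 97958.1900 / 955701.8400 * 100 = 10.2499

10.2499%


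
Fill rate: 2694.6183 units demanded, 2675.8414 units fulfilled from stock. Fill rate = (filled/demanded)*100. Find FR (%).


FR = 2675.8414 / 2694.6183 * 100 = 99.3032

99.3032%


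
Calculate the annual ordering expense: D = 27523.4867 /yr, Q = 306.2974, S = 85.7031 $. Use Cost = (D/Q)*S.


Number of orders = D/Q = 89.8587
Cost = 89.8587 * 85.7031 = 7701.1693

7701.1693 $/yr


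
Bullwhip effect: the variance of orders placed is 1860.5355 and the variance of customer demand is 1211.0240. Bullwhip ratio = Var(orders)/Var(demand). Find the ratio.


BW = 1860.5355 / 1211.0240 = 1.5363

1.5363


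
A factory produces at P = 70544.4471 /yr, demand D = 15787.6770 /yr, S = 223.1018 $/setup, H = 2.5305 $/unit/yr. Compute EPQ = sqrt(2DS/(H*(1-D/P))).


1 - D/P = 1 - 0.2238 = 0.7762
H*(1-D/P) = 1.9642
2DS = 7044518.3130
EPQ = sqrt(3586492.8719) = 1893.8038

1893.8038 units


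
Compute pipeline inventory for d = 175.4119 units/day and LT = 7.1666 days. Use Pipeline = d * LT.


Pipeline = 175.4119 * 7.1666 = 1257.1069

1257.1069 units


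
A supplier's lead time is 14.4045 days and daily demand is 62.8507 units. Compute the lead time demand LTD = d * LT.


LTD = 62.8507 * 14.4045 = 905.3329

905.3329 units


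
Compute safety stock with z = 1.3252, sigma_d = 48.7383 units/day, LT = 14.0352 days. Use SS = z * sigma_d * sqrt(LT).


sqrt(LT) = sqrt(14.0352) = 3.7464
SS = 1.3252 * 48.7383 * 3.7464 = 241.9698

241.9698 units


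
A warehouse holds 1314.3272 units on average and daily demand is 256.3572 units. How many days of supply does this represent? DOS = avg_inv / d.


DOS = 1314.3272 / 256.3572 = 5.1269

5.1269 days


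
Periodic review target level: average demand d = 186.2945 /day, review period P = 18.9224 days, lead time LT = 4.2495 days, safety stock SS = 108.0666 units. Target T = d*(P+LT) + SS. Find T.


P + LT = 23.1719
d*(P+LT) = 186.2945 * 23.1719 = 4316.7975
T = 4316.7975 + 108.0666 = 4424.8641

4424.8641 units


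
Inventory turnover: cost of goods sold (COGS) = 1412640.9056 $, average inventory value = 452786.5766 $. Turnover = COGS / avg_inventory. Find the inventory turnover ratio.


Turnover = 1412640.9056 / 452786.5766 = 3.1199

3.1199


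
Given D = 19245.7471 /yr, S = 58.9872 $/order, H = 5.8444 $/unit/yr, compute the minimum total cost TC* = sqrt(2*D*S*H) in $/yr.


2*D*S*H = 13269742.1494
TC* = sqrt(13269742.1494) = 3642.7657

3642.7657 $/yr


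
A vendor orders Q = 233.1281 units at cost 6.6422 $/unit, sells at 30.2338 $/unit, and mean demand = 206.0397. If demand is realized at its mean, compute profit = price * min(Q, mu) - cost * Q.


Sales at mu = min(233.1281, 206.0397) = 206.0397
Revenue = 30.2338 * 206.0397 = 6229.3631
Total cost = 6.6422 * 233.1281 = 1548.4835
Profit = 6229.3631 - 1548.4835 = 4680.8796

4680.8796 $


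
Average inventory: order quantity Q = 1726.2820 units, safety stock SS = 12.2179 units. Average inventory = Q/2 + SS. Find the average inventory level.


Q/2 = 863.1410
Avg = 863.1410 + 12.2179 = 875.3589

875.3589 units


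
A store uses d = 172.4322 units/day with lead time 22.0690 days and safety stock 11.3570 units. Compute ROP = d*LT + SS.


d*LT = 172.4322 * 22.0690 = 3805.4062
ROP = 3805.4062 + 11.3570 = 3816.7632

3816.7632 units


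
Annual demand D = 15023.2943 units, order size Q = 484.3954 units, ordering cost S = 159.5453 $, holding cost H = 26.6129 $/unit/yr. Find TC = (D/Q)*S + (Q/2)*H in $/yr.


Ordering cost = D*S/Q = 4948.2220
Holding cost = Q*H/2 = 6445.5832
TC = 4948.2220 + 6445.5832 = 11393.8052

11393.8052 $/yr


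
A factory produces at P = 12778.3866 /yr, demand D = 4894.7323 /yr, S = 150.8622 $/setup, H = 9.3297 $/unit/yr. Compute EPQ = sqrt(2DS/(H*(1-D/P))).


1 - D/P = 1 - 0.3830 = 0.6170
H*(1-D/P) = 5.7560
2DS = 1476860.1664
EPQ = sqrt(256578.4333) = 506.5357

506.5357 units


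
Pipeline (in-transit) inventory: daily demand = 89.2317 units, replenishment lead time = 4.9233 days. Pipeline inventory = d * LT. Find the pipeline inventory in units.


Pipeline = 89.2317 * 4.9233 = 439.3144

439.3144 units


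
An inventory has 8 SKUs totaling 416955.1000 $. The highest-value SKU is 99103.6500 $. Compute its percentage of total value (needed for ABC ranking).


Top item = 99103.6500
Total = 416955.1000
Percentage = 99103.6500 / 416955.1000 * 100 = 23.7684

23.7684%


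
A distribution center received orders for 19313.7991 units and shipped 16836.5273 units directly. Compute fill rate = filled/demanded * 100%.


FR = 16836.5273 / 19313.7991 * 100 = 87.1736

87.1736%


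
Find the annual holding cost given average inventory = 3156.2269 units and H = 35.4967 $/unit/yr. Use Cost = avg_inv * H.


Cost = 3156.2269 * 35.4967 = 112035.6394

112035.6394 $/yr


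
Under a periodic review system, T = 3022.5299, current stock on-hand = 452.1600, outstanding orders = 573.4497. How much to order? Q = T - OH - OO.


Inventory position = OH + OO = 452.1600 + 573.4497 = 1025.6097
Q = 3022.5299 - 1025.6097 = 1996.9202

1996.9202 units


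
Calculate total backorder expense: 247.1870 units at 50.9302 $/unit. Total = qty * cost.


Total = 247.1870 * 50.9302 = 12589.2833

12589.2833 $


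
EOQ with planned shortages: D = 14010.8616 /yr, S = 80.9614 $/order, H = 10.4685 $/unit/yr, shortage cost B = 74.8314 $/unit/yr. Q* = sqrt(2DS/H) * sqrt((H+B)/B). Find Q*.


sqrt(2DS/H) = 465.5263
sqrt((H+B)/B) = 1.0677
Q* = 465.5263 * 1.0677 = 497.0230

497.0230 units


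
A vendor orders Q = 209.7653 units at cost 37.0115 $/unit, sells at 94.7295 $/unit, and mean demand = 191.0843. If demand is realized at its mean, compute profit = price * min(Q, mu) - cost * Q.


Sales at mu = min(209.7653, 191.0843) = 191.0843
Revenue = 94.7295 * 191.0843 = 18101.3202
Total cost = 37.0115 * 209.7653 = 7763.7284
Profit = 18101.3202 - 7763.7284 = 10337.5918

10337.5918 $


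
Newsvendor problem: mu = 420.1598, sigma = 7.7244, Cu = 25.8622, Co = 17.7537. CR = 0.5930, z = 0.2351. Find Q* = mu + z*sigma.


CR = Cu/(Cu+Co) = 25.8622/(25.8622+17.7537) = 0.5930
z = 0.2351
Q* = 420.1598 + 0.2351 * 7.7244 = 421.9758

421.9758 units


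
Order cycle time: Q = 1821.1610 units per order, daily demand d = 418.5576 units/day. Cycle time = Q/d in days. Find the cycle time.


Cycle = 1821.1610 / 418.5576 = 4.3510

4.3510 days


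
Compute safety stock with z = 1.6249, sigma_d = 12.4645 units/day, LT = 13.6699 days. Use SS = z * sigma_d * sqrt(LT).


sqrt(LT) = sqrt(13.6699) = 3.6973
SS = 1.6249 * 12.4645 * 3.6973 = 74.8832

74.8832 units


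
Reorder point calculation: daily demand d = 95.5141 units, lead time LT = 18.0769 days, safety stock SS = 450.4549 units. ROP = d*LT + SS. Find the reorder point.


d*LT = 95.5141 * 18.0769 = 1726.5988
ROP = 1726.5988 + 450.4549 = 2177.0537

2177.0537 units


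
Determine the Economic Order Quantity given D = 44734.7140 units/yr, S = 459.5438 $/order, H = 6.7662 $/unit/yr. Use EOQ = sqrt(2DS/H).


2*D*S = 2 * 44734.7140 * 459.5438 = 41115120.9269
2*D*S/H = 6076545.3175
EOQ = sqrt(6076545.3175) = 2465.0650

2465.0650 units


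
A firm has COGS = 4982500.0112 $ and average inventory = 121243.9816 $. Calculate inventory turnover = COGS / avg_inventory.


Turnover = 4982500.0112 / 121243.9816 = 41.0948

41.0948


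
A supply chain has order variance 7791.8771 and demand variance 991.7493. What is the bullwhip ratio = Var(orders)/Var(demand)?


BW = 7791.8771 / 991.7493 = 7.8567

7.8567


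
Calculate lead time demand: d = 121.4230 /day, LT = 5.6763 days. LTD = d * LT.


LTD = 121.4230 * 5.6763 = 689.2334

689.2334 units


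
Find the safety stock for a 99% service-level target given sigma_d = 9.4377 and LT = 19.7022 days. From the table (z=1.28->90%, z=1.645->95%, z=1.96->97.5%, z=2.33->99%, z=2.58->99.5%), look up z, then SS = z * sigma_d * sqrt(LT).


From the table, SL = 99% corresponds to z = 2.33
sqrt(LT) = sqrt(19.7022) = 4.4387
SS = 2.33 * 9.4377 * 4.4387 = 97.6067

97.6067 units


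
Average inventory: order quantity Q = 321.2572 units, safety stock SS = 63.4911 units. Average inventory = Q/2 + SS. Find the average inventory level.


Q/2 = 160.6286
Avg = 160.6286 + 63.4911 = 224.1197

224.1197 units


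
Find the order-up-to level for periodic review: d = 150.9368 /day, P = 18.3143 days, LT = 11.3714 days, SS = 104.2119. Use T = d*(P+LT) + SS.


P + LT = 29.6857
d*(P+LT) = 150.9368 * 29.6857 = 4480.6646
T = 4480.6646 + 104.2119 = 4584.8765

4584.8765 units


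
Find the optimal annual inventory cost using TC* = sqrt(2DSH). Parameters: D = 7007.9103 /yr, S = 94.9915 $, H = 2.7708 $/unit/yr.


2*D*S*H = 3688998.2955
TC* = sqrt(3688998.2955) = 1920.6765

1920.6765 $/yr


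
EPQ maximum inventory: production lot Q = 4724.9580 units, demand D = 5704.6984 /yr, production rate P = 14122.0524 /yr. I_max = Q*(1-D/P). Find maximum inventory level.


D/P = 0.4040
1 - D/P = 0.5960
I_max = 4724.9580 * 0.5960 = 2816.2793

2816.2793 units


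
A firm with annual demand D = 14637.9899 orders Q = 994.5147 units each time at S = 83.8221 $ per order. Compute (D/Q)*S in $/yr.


Number of orders = D/Q = 14.7187
Cost = 14.7187 * 83.8221 = 1233.7546

1233.7546 $/yr


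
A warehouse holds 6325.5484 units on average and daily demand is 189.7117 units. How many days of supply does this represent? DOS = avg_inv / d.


DOS = 6325.5484 / 189.7117 = 33.3430

33.3430 days


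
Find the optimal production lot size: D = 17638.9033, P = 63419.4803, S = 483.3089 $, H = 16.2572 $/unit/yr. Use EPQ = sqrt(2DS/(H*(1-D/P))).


1 - D/P = 1 - 0.2781 = 0.7219
H*(1-D/P) = 11.7356
2DS = 17050077.9023
EPQ = sqrt(1452854.2088) = 1205.3440

1205.3440 units


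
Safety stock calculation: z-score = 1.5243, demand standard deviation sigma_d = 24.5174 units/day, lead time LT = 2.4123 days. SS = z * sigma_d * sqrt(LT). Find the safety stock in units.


sqrt(LT) = sqrt(2.4123) = 1.5532
SS = 1.5243 * 24.5174 * 1.5532 = 58.0444

58.0444 units


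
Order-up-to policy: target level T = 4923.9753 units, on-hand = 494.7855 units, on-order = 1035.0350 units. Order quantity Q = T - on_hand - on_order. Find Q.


Inventory position = OH + OO = 494.7855 + 1035.0350 = 1529.8205
Q = 4923.9753 - 1529.8205 = 3394.1548

3394.1548 units


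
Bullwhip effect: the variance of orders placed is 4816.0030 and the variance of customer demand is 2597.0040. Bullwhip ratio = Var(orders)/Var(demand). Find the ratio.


BW = 4816.0030 / 2597.0040 = 1.8544

1.8544


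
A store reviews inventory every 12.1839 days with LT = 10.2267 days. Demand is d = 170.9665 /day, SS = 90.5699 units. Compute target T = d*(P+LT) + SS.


P + LT = 22.4106
d*(P+LT) = 170.9665 * 22.4106 = 3831.4618
T = 3831.4618 + 90.5699 = 3922.0317

3922.0317 units


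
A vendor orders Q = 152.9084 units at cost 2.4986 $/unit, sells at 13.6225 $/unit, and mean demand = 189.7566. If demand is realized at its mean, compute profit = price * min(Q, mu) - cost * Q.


Sales at mu = min(152.9084, 189.7566) = 152.9084
Revenue = 13.6225 * 152.9084 = 2082.9947
Total cost = 2.4986 * 152.9084 = 382.0569
Profit = 2082.9947 - 382.0569 = 1700.9378

1700.9378 $


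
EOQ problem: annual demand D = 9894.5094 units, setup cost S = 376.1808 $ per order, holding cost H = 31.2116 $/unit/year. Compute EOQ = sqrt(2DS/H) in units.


2*D*S = 2 * 9894.5094 * 376.1808 = 7444248.9234
2*D*S/H = 238509.0455
EOQ = sqrt(238509.0455) = 488.3739

488.3739 units


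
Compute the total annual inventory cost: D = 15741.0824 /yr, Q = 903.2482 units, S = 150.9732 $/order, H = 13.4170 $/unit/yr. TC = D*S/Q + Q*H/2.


Ordering cost = D*S/Q = 2631.0394
Holding cost = Q*H/2 = 6059.4405
TC = 2631.0394 + 6059.4405 = 8690.4799

8690.4799 $/yr


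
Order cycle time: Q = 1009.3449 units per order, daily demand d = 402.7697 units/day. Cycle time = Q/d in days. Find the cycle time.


Cycle = 1009.3449 / 402.7697 = 2.5060

2.5060 days


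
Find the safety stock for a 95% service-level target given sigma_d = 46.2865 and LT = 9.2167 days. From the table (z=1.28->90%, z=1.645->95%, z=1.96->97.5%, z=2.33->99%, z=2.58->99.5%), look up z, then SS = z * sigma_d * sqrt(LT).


From the table, SL = 95% corresponds to z = 1.645
sqrt(LT) = sqrt(9.2167) = 3.0359
SS = 1.645 * 46.2865 * 3.0359 = 231.1575

231.1575 units


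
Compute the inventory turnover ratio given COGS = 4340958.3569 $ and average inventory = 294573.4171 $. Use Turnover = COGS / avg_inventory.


Turnover = 4340958.3569 / 294573.4171 = 14.7364

14.7364


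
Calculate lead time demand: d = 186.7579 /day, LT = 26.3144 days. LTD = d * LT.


LTD = 186.7579 * 26.3144 = 4914.4221

4914.4221 units


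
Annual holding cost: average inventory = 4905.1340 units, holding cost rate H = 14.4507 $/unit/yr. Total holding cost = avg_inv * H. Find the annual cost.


Cost = 4905.1340 * 14.4507 = 70882.6199

70882.6199 $/yr


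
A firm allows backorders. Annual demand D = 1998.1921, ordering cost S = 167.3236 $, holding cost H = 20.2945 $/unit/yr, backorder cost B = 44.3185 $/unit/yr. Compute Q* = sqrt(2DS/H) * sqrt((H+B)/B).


sqrt(2DS/H) = 181.5194
sqrt((H+B)/B) = 1.2074
Q* = 181.5194 * 1.2074 = 219.1747

219.1747 units


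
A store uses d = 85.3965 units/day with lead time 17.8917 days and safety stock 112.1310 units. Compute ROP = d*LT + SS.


d*LT = 85.3965 * 17.8917 = 1527.8886
ROP = 1527.8886 + 112.1310 = 1640.0196

1640.0196 units


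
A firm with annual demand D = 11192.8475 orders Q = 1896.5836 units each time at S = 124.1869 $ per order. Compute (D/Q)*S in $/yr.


Number of orders = D/Q = 5.9016
Cost = 5.9016 * 124.1869 = 732.8994

732.8994 $/yr


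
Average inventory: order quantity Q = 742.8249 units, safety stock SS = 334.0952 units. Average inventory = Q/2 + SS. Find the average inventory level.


Q/2 = 371.4124
Avg = 371.4124 + 334.0952 = 705.5077

705.5077 units


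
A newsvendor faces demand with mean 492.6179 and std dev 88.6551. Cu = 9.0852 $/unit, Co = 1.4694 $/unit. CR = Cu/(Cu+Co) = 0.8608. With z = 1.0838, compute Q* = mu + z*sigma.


CR = Cu/(Cu+Co) = 9.0852/(9.0852+1.4694) = 0.8608
z = 1.0838
Q* = 492.6179 + 1.0838 * 88.6551 = 588.7023

588.7023 units


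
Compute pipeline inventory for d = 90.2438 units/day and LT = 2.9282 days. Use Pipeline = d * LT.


Pipeline = 90.2438 * 2.9282 = 264.2519

264.2519 units


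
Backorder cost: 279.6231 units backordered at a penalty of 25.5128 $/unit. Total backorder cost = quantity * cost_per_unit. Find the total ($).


Total = 279.6231 * 25.5128 = 7133.9682

7133.9682 $


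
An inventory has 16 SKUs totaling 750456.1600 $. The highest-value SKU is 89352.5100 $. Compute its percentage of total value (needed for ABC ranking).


Top item = 89352.5100
Total = 750456.1600
Percentage = 89352.5100 / 750456.1600 * 100 = 11.9064

11.9064%


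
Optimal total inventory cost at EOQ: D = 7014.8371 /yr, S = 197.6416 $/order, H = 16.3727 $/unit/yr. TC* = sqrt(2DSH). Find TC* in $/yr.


2*D*S*H = 45398996.2743
TC* = sqrt(45398996.2743) = 6737.8777

6737.8777 $/yr


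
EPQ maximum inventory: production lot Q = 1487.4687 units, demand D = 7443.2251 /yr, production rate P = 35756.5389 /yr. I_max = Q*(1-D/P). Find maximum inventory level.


D/P = 0.2082
1 - D/P = 0.7918
I_max = 1487.4687 * 0.7918 = 1177.8312

1177.8312 units


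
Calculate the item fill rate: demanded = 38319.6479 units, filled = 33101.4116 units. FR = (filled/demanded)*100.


FR = 33101.4116 / 38319.6479 * 100 = 86.3823

86.3823%


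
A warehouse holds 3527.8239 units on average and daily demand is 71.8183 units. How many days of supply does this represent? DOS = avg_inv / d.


DOS = 3527.8239 / 71.8183 = 49.1215

49.1215 days


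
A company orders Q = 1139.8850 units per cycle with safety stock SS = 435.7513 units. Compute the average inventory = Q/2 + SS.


Q/2 = 569.9425
Avg = 569.9425 + 435.7513 = 1005.6938

1005.6938 units


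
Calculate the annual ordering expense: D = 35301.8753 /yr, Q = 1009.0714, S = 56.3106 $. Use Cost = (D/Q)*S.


Number of orders = D/Q = 34.9845
Cost = 34.9845 * 56.3106 = 1969.9991

1969.9991 $/yr


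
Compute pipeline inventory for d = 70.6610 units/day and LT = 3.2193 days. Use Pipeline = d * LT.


Pipeline = 70.6610 * 3.2193 = 227.4790

227.4790 units


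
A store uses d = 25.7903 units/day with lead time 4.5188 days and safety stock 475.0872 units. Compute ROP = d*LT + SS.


d*LT = 25.7903 * 4.5188 = 116.5412
ROP = 116.5412 + 475.0872 = 591.6284

591.6284 units


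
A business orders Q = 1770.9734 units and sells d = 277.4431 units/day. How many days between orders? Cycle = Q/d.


Cycle = 1770.9734 / 277.4431 = 6.3832

6.3832 days


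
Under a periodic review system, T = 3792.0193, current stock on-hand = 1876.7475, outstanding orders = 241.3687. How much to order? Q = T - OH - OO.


Inventory position = OH + OO = 1876.7475 + 241.3687 = 2118.1162
Q = 3792.0193 - 2118.1162 = 1673.9031

1673.9031 units


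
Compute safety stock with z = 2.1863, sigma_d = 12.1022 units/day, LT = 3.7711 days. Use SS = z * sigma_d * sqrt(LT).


sqrt(LT) = sqrt(3.7711) = 1.9419
SS = 2.1863 * 12.1022 * 1.9419 = 51.3817

51.3817 units


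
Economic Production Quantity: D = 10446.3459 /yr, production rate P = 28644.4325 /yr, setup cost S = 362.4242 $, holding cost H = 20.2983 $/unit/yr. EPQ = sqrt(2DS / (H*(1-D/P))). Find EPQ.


1 - D/P = 1 - 0.3647 = 0.6353
H*(1-D/P) = 12.8957
2DS = 7572017.1115
EPQ = sqrt(587173.4566) = 766.2724

766.2724 units


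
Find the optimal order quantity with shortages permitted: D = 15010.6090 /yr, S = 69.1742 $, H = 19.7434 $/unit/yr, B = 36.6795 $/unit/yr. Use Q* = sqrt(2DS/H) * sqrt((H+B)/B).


sqrt(2DS/H) = 324.3211
sqrt((H+B)/B) = 1.2403
Q* = 324.3211 * 1.2403 = 402.2456

402.2456 units


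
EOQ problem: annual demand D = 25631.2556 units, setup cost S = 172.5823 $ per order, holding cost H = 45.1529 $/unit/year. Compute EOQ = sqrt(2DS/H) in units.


2*D*S = 2 * 25631.2556 * 172.5823 = 8847002.0867
2*D*S/H = 195934.3051
EOQ = sqrt(195934.3051) = 442.6447

442.6447 units


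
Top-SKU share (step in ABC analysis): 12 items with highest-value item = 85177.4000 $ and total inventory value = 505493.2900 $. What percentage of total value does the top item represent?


Top item = 85177.4000
Total = 505493.2900
Percentage = 85177.4000 / 505493.2900 * 100 = 16.8504

16.8504%


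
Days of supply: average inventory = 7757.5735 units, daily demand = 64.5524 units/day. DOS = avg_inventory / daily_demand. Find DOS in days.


DOS = 7757.5735 / 64.5524 = 120.1748

120.1748 days


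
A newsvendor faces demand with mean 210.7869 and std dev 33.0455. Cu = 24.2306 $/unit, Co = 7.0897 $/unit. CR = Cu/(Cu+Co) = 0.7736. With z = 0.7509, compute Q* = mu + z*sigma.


CR = Cu/(Cu+Co) = 24.2306/(24.2306+7.0897) = 0.7736
z = 0.7509
Q* = 210.7869 + 0.7509 * 33.0455 = 235.6008

235.6008 units


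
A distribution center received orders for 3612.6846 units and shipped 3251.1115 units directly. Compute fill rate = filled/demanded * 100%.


FR = 3251.1115 / 3612.6846 * 100 = 89.9916

89.9916%


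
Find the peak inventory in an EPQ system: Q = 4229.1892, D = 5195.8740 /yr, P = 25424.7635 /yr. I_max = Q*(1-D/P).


D/P = 0.2044
1 - D/P = 0.7956
I_max = 4229.1892 * 0.7956 = 3364.9006

3364.9006 units


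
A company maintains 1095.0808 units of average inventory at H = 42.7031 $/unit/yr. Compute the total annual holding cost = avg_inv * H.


Cost = 1095.0808 * 42.7031 = 46763.3449

46763.3449 $/yr


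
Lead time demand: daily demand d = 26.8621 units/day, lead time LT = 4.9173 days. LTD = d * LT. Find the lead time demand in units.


LTD = 26.8621 * 4.9173 = 132.0890

132.0890 units


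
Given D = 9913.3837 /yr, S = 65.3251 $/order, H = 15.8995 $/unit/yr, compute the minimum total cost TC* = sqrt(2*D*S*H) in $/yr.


2*D*S*H = 20592802.8602
TC* = sqrt(20592802.8602) = 4537.9294

4537.9294 $/yr


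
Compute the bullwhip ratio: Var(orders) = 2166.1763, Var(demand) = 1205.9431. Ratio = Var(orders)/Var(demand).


BW = 2166.1763 / 1205.9431 = 1.7963

1.7963


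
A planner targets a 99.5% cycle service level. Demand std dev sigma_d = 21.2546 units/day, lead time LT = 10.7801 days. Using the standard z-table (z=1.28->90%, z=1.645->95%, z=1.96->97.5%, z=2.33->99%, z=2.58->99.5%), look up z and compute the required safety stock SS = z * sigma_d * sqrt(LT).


From the table, SL = 99.5% corresponds to z = 2.58
sqrt(LT) = sqrt(10.7801) = 3.2833
SS = 2.58 * 21.2546 * 3.2833 = 180.0462

180.0462 units


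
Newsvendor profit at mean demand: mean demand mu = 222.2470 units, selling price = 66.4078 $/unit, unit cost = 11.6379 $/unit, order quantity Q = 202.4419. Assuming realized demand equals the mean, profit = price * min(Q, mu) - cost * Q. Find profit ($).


Sales at mu = min(202.4419, 222.2470) = 202.4419
Revenue = 66.4078 * 202.4419 = 13443.7212
Total cost = 11.6379 * 202.4419 = 2355.9986
Profit = 13443.7212 - 2355.9986 = 11087.7226

11087.7226 $


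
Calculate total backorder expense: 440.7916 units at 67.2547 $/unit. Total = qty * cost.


Total = 440.7916 * 67.2547 = 29645.3068

29645.3068 $


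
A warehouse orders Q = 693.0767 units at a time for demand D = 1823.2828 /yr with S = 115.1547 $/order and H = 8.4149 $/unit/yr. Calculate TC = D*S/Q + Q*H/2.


Ordering cost = D*S/Q = 302.9385
Holding cost = Q*H/2 = 2916.0856
TC = 302.9385 + 2916.0856 = 3219.0240

3219.0240 $/yr


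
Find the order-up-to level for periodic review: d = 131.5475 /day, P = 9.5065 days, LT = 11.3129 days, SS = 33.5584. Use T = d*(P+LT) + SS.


P + LT = 20.8194
d*(P+LT) = 131.5475 * 20.8194 = 2738.7400
T = 2738.7400 + 33.5584 = 2772.2984

2772.2984 units


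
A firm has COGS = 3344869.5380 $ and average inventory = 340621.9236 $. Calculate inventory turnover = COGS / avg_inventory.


Turnover = 3344869.5380 / 340621.9236 = 9.8199

9.8199


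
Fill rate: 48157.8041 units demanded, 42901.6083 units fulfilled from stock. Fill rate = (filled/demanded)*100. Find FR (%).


FR = 42901.6083 / 48157.8041 * 100 = 89.0855

89.0855%


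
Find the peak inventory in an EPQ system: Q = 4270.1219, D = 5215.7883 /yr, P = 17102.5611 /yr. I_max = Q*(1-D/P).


D/P = 0.3050
1 - D/P = 0.6950
I_max = 4270.1219 * 0.6950 = 2967.8578

2967.8578 units


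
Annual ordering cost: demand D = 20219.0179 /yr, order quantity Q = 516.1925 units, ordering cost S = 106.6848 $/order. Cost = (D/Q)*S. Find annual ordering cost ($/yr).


Number of orders = D/Q = 39.1695
Cost = 39.1695 * 106.6848 = 4178.7935

4178.7935 $/yr


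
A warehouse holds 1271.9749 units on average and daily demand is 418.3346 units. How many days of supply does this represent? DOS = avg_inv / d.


DOS = 1271.9749 / 418.3346 = 3.0406

3.0406 days


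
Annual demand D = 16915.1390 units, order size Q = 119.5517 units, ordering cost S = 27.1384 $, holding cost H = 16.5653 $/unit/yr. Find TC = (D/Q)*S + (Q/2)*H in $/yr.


Ordering cost = D*S/Q = 3839.7598
Holding cost = Q*H/2 = 990.2049
TC = 3839.7598 + 990.2049 = 4829.9647

4829.9647 $/yr


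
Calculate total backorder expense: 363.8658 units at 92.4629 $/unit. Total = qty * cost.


Total = 363.8658 * 92.4629 = 33644.0871

33644.0871 $


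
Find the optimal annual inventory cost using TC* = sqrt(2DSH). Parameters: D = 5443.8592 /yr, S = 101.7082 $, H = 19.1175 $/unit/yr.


2*D*S*H = 21170150.5741
TC* = sqrt(21170150.5741) = 4601.1032

4601.1032 $/yr


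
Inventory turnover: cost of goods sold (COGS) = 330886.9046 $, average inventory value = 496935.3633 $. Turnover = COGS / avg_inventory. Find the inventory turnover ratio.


Turnover = 330886.9046 / 496935.3633 = 0.6659

0.6659


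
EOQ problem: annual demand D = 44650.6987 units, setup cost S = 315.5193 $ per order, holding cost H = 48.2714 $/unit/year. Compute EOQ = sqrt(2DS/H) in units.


2*D*S = 2 * 44650.6987 * 315.5193 = 28176314.3967
2*D*S/H = 583706.1779
EOQ = sqrt(583706.1779) = 764.0067

764.0067 units


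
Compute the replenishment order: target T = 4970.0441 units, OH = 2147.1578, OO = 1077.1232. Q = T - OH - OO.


Inventory position = OH + OO = 2147.1578 + 1077.1232 = 3224.2810
Q = 4970.0441 - 3224.2810 = 1745.7631

1745.7631 units


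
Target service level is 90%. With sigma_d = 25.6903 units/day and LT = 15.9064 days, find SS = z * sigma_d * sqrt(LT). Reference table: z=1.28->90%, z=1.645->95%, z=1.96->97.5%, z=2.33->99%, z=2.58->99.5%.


From the table, SL = 90% corresponds to z = 1.28
sqrt(LT) = sqrt(15.9064) = 3.9883
SS = 1.28 * 25.6903 * 3.9883 = 131.1490

131.1490 units


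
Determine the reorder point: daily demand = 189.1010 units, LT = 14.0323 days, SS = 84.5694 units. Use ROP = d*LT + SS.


d*LT = 189.1010 * 14.0323 = 2653.5220
ROP = 2653.5220 + 84.5694 = 2738.0914

2738.0914 units


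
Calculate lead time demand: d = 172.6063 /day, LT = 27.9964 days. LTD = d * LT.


LTD = 172.6063 * 27.9964 = 4832.3550

4832.3550 units


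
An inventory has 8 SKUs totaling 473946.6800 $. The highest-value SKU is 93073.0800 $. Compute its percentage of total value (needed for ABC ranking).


Top item = 93073.0800
Total = 473946.6800
Percentage = 93073.0800 / 473946.6800 * 100 = 19.6379

19.6379%


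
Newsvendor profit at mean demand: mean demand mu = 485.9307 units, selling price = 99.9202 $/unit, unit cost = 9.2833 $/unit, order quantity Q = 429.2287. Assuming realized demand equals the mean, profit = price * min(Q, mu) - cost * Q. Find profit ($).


Sales at mu = min(429.2287, 485.9307) = 429.2287
Revenue = 99.9202 * 429.2287 = 42888.6175
Total cost = 9.2833 * 429.2287 = 3984.6588
Profit = 42888.6175 - 3984.6588 = 38903.9588

38903.9588 $


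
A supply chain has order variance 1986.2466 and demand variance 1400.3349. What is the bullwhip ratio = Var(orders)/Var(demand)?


BW = 1986.2466 / 1400.3349 = 1.4184

1.4184


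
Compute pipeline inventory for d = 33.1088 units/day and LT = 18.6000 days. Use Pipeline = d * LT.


Pipeline = 33.1088 * 18.6000 = 615.8237

615.8237 units


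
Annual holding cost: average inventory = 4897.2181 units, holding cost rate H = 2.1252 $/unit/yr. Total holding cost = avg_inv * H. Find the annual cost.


Cost = 4897.2181 * 2.1252 = 10407.5679

10407.5679 $/yr


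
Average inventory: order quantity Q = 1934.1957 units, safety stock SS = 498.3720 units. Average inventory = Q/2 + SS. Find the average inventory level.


Q/2 = 967.0978
Avg = 967.0978 + 498.3720 = 1465.4698

1465.4698 units


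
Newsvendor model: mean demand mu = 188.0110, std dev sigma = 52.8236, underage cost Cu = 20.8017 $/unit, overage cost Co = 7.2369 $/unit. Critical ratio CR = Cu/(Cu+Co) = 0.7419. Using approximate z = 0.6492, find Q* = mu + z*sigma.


CR = Cu/(Cu+Co) = 20.8017/(20.8017+7.2369) = 0.7419
z = 0.6492
Q* = 188.0110 + 0.6492 * 52.8236 = 222.3041

222.3041 units


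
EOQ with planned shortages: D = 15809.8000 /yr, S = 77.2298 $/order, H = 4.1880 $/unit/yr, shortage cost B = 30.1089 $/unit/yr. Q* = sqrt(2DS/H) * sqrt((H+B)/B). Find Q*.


sqrt(2DS/H) = 763.6024
sqrt((H+B)/B) = 1.0673
Q* = 763.6024 * 1.0673 = 814.9806

814.9806 units


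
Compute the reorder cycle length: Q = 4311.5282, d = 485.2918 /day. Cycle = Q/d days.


Cycle = 4311.5282 / 485.2918 = 8.8844

8.8844 days


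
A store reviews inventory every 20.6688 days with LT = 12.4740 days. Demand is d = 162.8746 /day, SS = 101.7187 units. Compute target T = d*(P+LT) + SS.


P + LT = 33.1428
d*(P+LT) = 162.8746 * 33.1428 = 5398.1203
T = 5398.1203 + 101.7187 = 5499.8390

5499.8390 units


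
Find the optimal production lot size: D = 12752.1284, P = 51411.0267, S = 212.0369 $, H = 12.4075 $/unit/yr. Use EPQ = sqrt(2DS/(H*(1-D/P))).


1 - D/P = 1 - 0.2480 = 0.7520
H*(1-D/P) = 9.3299
2DS = 5407843.5487
EPQ = sqrt(579624.3723) = 761.3307

761.3307 units


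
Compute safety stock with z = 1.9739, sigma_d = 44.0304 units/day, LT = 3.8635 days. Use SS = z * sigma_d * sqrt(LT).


sqrt(LT) = sqrt(3.8635) = 1.9656
SS = 1.9739 * 44.0304 * 1.9656 = 170.8316

170.8316 units


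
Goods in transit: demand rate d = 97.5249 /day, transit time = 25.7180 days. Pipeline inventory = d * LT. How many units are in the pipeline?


Pipeline = 97.5249 * 25.7180 = 2508.1454

2508.1454 units


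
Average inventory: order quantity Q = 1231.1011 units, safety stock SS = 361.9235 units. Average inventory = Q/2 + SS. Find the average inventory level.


Q/2 = 615.5506
Avg = 615.5506 + 361.9235 = 977.4741

977.4741 units


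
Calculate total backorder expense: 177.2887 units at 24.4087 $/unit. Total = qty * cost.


Total = 177.2887 * 24.4087 = 4327.3867

4327.3867 $


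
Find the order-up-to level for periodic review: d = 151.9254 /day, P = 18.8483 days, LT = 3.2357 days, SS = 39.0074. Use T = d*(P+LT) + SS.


P + LT = 22.0840
d*(P+LT) = 151.9254 * 22.0840 = 3355.1205
T = 3355.1205 + 39.0074 = 3394.1279

3394.1279 units


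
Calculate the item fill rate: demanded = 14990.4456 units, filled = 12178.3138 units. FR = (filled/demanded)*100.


FR = 12178.3138 / 14990.4456 * 100 = 81.2405

81.2405%


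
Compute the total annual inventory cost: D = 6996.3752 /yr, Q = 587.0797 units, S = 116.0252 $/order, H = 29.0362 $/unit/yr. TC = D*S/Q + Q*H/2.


Ordering cost = D*S/Q = 1382.7012
Holding cost = Q*H/2 = 8523.2818
TC = 1382.7012 + 8523.2818 = 9905.9830

9905.9830 $/yr


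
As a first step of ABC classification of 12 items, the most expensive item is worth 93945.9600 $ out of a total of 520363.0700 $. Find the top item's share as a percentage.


Top item = 93945.9600
Total = 520363.0700
Percentage = 93945.9600 / 520363.0700 * 100 = 18.0539

18.0539%


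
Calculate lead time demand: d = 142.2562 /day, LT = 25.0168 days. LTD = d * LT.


LTD = 142.2562 * 25.0168 = 3558.7949

3558.7949 units


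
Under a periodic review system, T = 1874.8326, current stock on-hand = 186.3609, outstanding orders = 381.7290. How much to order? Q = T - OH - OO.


Inventory position = OH + OO = 186.3609 + 381.7290 = 568.0899
Q = 1874.8326 - 568.0899 = 1306.7427

1306.7427 units


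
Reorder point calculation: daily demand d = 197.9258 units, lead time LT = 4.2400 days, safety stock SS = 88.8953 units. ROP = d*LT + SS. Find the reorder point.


d*LT = 197.9258 * 4.2400 = 839.2054
ROP = 839.2054 + 88.8953 = 928.1007

928.1007 units


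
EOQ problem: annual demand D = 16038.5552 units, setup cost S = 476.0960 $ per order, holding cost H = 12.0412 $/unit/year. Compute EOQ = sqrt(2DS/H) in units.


2*D*S = 2 * 16038.5552 * 476.0960 = 15271783.9530
2*D*S/H = 1268294.1860
EOQ = sqrt(1268294.1860) = 1126.1857

1126.1857 units


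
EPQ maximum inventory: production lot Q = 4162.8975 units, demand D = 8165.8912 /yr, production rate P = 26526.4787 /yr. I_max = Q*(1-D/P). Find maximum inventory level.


D/P = 0.3078
1 - D/P = 0.6922
I_max = 4162.8975 * 0.6922 = 2881.3943

2881.3943 units


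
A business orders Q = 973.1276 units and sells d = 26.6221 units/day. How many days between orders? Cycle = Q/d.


Cycle = 973.1276 / 26.6221 = 36.5534

36.5534 days


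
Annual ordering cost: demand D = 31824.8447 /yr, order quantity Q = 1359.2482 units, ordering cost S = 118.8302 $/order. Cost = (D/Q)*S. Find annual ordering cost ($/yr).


Number of orders = D/Q = 23.4136
Cost = 23.4136 * 118.8302 = 2782.2385

2782.2385 $/yr


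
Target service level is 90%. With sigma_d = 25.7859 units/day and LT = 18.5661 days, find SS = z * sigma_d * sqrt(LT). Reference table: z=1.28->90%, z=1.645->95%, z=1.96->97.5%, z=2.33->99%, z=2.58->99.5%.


From the table, SL = 90% corresponds to z = 1.28
sqrt(LT) = sqrt(18.5661) = 4.3088
SS = 1.28 * 25.7859 * 4.3088 = 142.2174

142.2174 units


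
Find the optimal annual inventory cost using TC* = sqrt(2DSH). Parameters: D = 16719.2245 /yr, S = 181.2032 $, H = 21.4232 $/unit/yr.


2*D*S*H = 129806467.1552
TC* = sqrt(129806467.1552) = 11393.2641

11393.2641 $/yr


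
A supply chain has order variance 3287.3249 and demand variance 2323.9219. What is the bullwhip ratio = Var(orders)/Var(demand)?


BW = 3287.3249 / 2323.9219 = 1.4146

1.4146


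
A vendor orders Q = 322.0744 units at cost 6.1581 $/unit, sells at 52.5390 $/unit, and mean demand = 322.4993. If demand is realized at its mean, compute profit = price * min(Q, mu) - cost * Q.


Sales at mu = min(322.0744, 322.4993) = 322.0744
Revenue = 52.5390 * 322.0744 = 16921.4669
Total cost = 6.1581 * 322.0744 = 1983.3664
Profit = 16921.4669 - 1983.3664 = 14938.1005

14938.1005 $


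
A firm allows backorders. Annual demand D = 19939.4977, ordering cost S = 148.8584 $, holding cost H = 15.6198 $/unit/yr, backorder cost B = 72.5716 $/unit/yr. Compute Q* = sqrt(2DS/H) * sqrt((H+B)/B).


sqrt(2DS/H) = 616.4829
sqrt((H+B)/B) = 1.1024
Q* = 616.4829 * 1.1024 = 679.5960

679.5960 units


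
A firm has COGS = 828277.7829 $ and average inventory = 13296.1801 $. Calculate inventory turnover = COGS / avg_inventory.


Turnover = 828277.7829 / 13296.1801 = 62.2944

62.2944


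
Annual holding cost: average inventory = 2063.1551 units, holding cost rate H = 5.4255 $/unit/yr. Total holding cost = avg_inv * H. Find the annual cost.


Cost = 2063.1551 * 5.4255 = 11193.6480

11193.6480 $/yr


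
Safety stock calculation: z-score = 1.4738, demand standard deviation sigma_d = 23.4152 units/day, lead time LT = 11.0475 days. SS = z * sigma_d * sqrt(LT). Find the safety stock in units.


sqrt(LT) = sqrt(11.0475) = 3.3238
SS = 1.4738 * 23.4152 * 3.3238 = 114.7013

114.7013 units


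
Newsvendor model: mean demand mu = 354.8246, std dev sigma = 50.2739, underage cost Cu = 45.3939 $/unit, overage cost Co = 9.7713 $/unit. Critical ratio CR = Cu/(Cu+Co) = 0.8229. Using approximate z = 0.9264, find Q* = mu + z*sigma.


CR = Cu/(Cu+Co) = 45.3939/(45.3939+9.7713) = 0.8229
z = 0.9264
Q* = 354.8246 + 0.9264 * 50.2739 = 401.3983

401.3983 units


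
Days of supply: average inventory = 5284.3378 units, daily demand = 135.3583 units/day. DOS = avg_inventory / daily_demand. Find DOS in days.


DOS = 5284.3378 / 135.3583 = 39.0396

39.0396 days


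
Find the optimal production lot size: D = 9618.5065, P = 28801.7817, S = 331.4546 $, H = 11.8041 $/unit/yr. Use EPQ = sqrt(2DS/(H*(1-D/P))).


1 - D/P = 1 - 0.3340 = 0.6660
H*(1-D/P) = 7.8621
2DS = 6376196.4491
EPQ = sqrt(811008.5006) = 900.5601

900.5601 units


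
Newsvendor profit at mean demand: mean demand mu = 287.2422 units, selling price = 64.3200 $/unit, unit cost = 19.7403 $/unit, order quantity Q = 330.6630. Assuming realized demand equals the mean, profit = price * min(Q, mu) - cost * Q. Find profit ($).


Sales at mu = min(330.6630, 287.2422) = 287.2422
Revenue = 64.3200 * 287.2422 = 18475.4183
Total cost = 19.7403 * 330.6630 = 6527.3868
Profit = 18475.4183 - 6527.3868 = 11948.0315

11948.0315 $


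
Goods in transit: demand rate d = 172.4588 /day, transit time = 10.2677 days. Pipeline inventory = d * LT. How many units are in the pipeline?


Pipeline = 172.4588 * 10.2677 = 1770.7552

1770.7552 units


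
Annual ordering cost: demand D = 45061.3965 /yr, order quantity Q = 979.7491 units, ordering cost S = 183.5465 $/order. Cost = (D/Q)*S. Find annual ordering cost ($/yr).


Number of orders = D/Q = 45.9928
Cost = 45.9928 * 183.5465 = 8441.8160

8441.8160 $/yr


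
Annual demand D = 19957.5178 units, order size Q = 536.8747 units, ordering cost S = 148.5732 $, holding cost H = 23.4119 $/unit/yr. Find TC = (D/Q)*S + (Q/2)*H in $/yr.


Ordering cost = D*S/Q = 5522.9875
Holding cost = Q*H/2 = 6284.6284
TC = 5522.9875 + 6284.6284 = 11807.6159

11807.6159 $/yr


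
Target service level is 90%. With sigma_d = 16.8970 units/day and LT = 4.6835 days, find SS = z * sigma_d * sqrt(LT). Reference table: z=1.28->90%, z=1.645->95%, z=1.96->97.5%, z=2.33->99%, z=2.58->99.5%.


From the table, SL = 90% corresponds to z = 1.28
sqrt(LT) = sqrt(4.6835) = 2.1641
SS = 1.28 * 16.8970 * 2.1641 = 46.8064

46.8064 units


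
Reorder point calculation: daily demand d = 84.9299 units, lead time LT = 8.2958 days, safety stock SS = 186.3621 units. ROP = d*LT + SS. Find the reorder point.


d*LT = 84.9299 * 8.2958 = 704.5615
ROP = 704.5615 + 186.3621 = 890.9236

890.9236 units


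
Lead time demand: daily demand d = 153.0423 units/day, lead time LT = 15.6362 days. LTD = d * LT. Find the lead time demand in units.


LTD = 153.0423 * 15.6362 = 2393.0000

2393.0000 units


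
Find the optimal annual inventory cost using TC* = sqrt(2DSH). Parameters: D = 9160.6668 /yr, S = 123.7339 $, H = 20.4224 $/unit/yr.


2*D*S*H = 46296969.3437
TC* = sqrt(46296969.3437) = 6804.1876

6804.1876 $/yr
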